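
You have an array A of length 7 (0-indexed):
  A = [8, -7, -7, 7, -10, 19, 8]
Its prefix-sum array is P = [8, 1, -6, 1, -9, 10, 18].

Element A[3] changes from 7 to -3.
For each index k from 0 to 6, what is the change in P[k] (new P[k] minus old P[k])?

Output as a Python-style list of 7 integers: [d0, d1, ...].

Answer: [0, 0, 0, -10, -10, -10, -10]

Derivation:
Element change: A[3] 7 -> -3, delta = -10
For k < 3: P[k] unchanged, delta_P[k] = 0
For k >= 3: P[k] shifts by exactly -10
Delta array: [0, 0, 0, -10, -10, -10, -10]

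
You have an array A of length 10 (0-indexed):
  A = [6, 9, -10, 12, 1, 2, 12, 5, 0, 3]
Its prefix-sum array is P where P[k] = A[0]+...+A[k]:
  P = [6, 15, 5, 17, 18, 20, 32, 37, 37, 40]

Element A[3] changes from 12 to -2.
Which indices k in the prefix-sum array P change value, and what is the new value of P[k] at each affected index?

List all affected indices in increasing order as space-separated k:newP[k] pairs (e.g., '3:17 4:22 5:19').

P[k] = A[0] + ... + A[k]
P[k] includes A[3] iff k >= 3
Affected indices: 3, 4, ..., 9; delta = -14
  P[3]: 17 + -14 = 3
  P[4]: 18 + -14 = 4
  P[5]: 20 + -14 = 6
  P[6]: 32 + -14 = 18
  P[7]: 37 + -14 = 23
  P[8]: 37 + -14 = 23
  P[9]: 40 + -14 = 26

Answer: 3:3 4:4 5:6 6:18 7:23 8:23 9:26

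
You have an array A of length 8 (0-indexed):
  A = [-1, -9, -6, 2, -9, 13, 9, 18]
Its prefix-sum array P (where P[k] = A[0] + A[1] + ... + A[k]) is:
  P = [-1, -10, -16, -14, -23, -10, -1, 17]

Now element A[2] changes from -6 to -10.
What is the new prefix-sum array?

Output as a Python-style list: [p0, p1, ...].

Change: A[2] -6 -> -10, delta = -4
P[k] for k < 2: unchanged (A[2] not included)
P[k] for k >= 2: shift by delta = -4
  P[0] = -1 + 0 = -1
  P[1] = -10 + 0 = -10
  P[2] = -16 + -4 = -20
  P[3] = -14 + -4 = -18
  P[4] = -23 + -4 = -27
  P[5] = -10 + -4 = -14
  P[6] = -1 + -4 = -5
  P[7] = 17 + -4 = 13

Answer: [-1, -10, -20, -18, -27, -14, -5, 13]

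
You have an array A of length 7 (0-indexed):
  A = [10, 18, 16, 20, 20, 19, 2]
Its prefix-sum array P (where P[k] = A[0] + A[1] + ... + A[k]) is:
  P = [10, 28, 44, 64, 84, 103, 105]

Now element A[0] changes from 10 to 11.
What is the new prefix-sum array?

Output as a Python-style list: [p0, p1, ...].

Change: A[0] 10 -> 11, delta = 1
P[k] for k < 0: unchanged (A[0] not included)
P[k] for k >= 0: shift by delta = 1
  P[0] = 10 + 1 = 11
  P[1] = 28 + 1 = 29
  P[2] = 44 + 1 = 45
  P[3] = 64 + 1 = 65
  P[4] = 84 + 1 = 85
  P[5] = 103 + 1 = 104
  P[6] = 105 + 1 = 106

Answer: [11, 29, 45, 65, 85, 104, 106]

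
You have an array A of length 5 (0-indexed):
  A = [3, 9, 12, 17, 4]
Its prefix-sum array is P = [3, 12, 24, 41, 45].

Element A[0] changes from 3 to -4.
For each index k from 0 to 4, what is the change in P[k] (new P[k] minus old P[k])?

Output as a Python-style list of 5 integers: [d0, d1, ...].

Element change: A[0] 3 -> -4, delta = -7
For k < 0: P[k] unchanged, delta_P[k] = 0
For k >= 0: P[k] shifts by exactly -7
Delta array: [-7, -7, -7, -7, -7]

Answer: [-7, -7, -7, -7, -7]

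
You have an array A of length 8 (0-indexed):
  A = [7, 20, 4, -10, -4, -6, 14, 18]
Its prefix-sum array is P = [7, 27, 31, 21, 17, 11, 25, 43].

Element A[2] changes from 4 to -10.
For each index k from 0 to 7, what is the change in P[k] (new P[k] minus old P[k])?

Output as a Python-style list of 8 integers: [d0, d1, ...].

Answer: [0, 0, -14, -14, -14, -14, -14, -14]

Derivation:
Element change: A[2] 4 -> -10, delta = -14
For k < 2: P[k] unchanged, delta_P[k] = 0
For k >= 2: P[k] shifts by exactly -14
Delta array: [0, 0, -14, -14, -14, -14, -14, -14]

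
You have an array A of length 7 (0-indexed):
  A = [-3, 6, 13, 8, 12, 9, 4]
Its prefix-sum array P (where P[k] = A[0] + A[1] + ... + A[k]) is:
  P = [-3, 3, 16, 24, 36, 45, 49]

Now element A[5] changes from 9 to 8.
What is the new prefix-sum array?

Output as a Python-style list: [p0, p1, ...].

Change: A[5] 9 -> 8, delta = -1
P[k] for k < 5: unchanged (A[5] not included)
P[k] for k >= 5: shift by delta = -1
  P[0] = -3 + 0 = -3
  P[1] = 3 + 0 = 3
  P[2] = 16 + 0 = 16
  P[3] = 24 + 0 = 24
  P[4] = 36 + 0 = 36
  P[5] = 45 + -1 = 44
  P[6] = 49 + -1 = 48

Answer: [-3, 3, 16, 24, 36, 44, 48]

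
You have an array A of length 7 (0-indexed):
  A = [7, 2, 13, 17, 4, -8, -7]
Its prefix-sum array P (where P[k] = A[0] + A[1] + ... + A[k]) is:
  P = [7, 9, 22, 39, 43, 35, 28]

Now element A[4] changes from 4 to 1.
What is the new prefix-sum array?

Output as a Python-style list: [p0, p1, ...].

Change: A[4] 4 -> 1, delta = -3
P[k] for k < 4: unchanged (A[4] not included)
P[k] for k >= 4: shift by delta = -3
  P[0] = 7 + 0 = 7
  P[1] = 9 + 0 = 9
  P[2] = 22 + 0 = 22
  P[3] = 39 + 0 = 39
  P[4] = 43 + -3 = 40
  P[5] = 35 + -3 = 32
  P[6] = 28 + -3 = 25

Answer: [7, 9, 22, 39, 40, 32, 25]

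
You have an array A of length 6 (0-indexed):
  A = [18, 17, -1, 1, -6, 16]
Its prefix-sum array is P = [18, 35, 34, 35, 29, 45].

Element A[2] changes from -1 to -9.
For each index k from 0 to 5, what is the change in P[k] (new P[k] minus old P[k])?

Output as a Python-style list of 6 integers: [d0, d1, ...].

Answer: [0, 0, -8, -8, -8, -8]

Derivation:
Element change: A[2] -1 -> -9, delta = -8
For k < 2: P[k] unchanged, delta_P[k] = 0
For k >= 2: P[k] shifts by exactly -8
Delta array: [0, 0, -8, -8, -8, -8]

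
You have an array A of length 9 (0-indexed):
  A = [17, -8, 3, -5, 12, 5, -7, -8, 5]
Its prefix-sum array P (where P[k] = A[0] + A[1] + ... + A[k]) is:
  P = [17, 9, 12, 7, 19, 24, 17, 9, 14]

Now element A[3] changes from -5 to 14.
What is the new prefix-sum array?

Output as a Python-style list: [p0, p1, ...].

Answer: [17, 9, 12, 26, 38, 43, 36, 28, 33]

Derivation:
Change: A[3] -5 -> 14, delta = 19
P[k] for k < 3: unchanged (A[3] not included)
P[k] for k >= 3: shift by delta = 19
  P[0] = 17 + 0 = 17
  P[1] = 9 + 0 = 9
  P[2] = 12 + 0 = 12
  P[3] = 7 + 19 = 26
  P[4] = 19 + 19 = 38
  P[5] = 24 + 19 = 43
  P[6] = 17 + 19 = 36
  P[7] = 9 + 19 = 28
  P[8] = 14 + 19 = 33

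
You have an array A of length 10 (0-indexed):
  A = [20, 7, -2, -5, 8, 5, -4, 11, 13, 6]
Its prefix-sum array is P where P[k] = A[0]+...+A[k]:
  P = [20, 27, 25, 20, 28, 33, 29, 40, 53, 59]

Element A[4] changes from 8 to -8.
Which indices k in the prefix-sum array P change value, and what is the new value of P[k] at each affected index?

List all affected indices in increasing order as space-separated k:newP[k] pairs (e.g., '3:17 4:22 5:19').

P[k] = A[0] + ... + A[k]
P[k] includes A[4] iff k >= 4
Affected indices: 4, 5, ..., 9; delta = -16
  P[4]: 28 + -16 = 12
  P[5]: 33 + -16 = 17
  P[6]: 29 + -16 = 13
  P[7]: 40 + -16 = 24
  P[8]: 53 + -16 = 37
  P[9]: 59 + -16 = 43

Answer: 4:12 5:17 6:13 7:24 8:37 9:43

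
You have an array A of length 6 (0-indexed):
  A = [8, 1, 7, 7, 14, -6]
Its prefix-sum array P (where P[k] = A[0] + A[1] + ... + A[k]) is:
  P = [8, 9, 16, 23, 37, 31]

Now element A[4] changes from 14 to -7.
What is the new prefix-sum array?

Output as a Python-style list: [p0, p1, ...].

Answer: [8, 9, 16, 23, 16, 10]

Derivation:
Change: A[4] 14 -> -7, delta = -21
P[k] for k < 4: unchanged (A[4] not included)
P[k] for k >= 4: shift by delta = -21
  P[0] = 8 + 0 = 8
  P[1] = 9 + 0 = 9
  P[2] = 16 + 0 = 16
  P[3] = 23 + 0 = 23
  P[4] = 37 + -21 = 16
  P[5] = 31 + -21 = 10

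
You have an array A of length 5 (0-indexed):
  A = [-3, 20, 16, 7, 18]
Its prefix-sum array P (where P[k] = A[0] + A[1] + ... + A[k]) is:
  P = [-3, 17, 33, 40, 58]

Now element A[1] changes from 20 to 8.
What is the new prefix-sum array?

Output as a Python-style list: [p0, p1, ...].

Change: A[1] 20 -> 8, delta = -12
P[k] for k < 1: unchanged (A[1] not included)
P[k] for k >= 1: shift by delta = -12
  P[0] = -3 + 0 = -3
  P[1] = 17 + -12 = 5
  P[2] = 33 + -12 = 21
  P[3] = 40 + -12 = 28
  P[4] = 58 + -12 = 46

Answer: [-3, 5, 21, 28, 46]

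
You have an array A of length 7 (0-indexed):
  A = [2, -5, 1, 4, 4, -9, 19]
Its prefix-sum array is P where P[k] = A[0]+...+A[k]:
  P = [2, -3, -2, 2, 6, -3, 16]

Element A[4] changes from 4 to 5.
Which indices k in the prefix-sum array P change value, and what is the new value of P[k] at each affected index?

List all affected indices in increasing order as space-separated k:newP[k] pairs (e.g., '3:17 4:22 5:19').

P[k] = A[0] + ... + A[k]
P[k] includes A[4] iff k >= 4
Affected indices: 4, 5, ..., 6; delta = 1
  P[4]: 6 + 1 = 7
  P[5]: -3 + 1 = -2
  P[6]: 16 + 1 = 17

Answer: 4:7 5:-2 6:17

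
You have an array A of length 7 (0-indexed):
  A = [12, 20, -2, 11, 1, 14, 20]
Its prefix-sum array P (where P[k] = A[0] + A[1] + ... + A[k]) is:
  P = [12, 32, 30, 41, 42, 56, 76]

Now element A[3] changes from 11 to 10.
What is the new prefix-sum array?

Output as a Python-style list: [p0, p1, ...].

Answer: [12, 32, 30, 40, 41, 55, 75]

Derivation:
Change: A[3] 11 -> 10, delta = -1
P[k] for k < 3: unchanged (A[3] not included)
P[k] for k >= 3: shift by delta = -1
  P[0] = 12 + 0 = 12
  P[1] = 32 + 0 = 32
  P[2] = 30 + 0 = 30
  P[3] = 41 + -1 = 40
  P[4] = 42 + -1 = 41
  P[5] = 56 + -1 = 55
  P[6] = 76 + -1 = 75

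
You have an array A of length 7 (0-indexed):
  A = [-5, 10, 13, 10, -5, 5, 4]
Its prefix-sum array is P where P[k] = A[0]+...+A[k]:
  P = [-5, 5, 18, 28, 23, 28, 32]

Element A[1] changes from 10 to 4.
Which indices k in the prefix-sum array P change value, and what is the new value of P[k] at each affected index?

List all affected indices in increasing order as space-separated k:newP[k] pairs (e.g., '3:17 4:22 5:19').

Answer: 1:-1 2:12 3:22 4:17 5:22 6:26

Derivation:
P[k] = A[0] + ... + A[k]
P[k] includes A[1] iff k >= 1
Affected indices: 1, 2, ..., 6; delta = -6
  P[1]: 5 + -6 = -1
  P[2]: 18 + -6 = 12
  P[3]: 28 + -6 = 22
  P[4]: 23 + -6 = 17
  P[5]: 28 + -6 = 22
  P[6]: 32 + -6 = 26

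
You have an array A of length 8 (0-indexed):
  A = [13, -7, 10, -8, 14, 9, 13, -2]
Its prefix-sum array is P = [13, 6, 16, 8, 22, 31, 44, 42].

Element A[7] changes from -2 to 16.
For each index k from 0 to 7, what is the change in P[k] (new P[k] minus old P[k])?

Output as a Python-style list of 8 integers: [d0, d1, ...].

Answer: [0, 0, 0, 0, 0, 0, 0, 18]

Derivation:
Element change: A[7] -2 -> 16, delta = 18
For k < 7: P[k] unchanged, delta_P[k] = 0
For k >= 7: P[k] shifts by exactly 18
Delta array: [0, 0, 0, 0, 0, 0, 0, 18]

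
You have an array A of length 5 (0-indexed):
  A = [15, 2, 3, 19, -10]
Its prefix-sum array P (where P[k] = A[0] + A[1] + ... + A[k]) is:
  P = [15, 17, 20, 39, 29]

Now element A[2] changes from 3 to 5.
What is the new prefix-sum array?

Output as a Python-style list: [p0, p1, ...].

Change: A[2] 3 -> 5, delta = 2
P[k] for k < 2: unchanged (A[2] not included)
P[k] for k >= 2: shift by delta = 2
  P[0] = 15 + 0 = 15
  P[1] = 17 + 0 = 17
  P[2] = 20 + 2 = 22
  P[3] = 39 + 2 = 41
  P[4] = 29 + 2 = 31

Answer: [15, 17, 22, 41, 31]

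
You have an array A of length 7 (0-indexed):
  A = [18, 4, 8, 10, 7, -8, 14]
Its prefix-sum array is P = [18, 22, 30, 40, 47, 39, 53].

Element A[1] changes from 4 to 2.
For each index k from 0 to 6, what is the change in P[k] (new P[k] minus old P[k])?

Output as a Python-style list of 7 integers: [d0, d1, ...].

Answer: [0, -2, -2, -2, -2, -2, -2]

Derivation:
Element change: A[1] 4 -> 2, delta = -2
For k < 1: P[k] unchanged, delta_P[k] = 0
For k >= 1: P[k] shifts by exactly -2
Delta array: [0, -2, -2, -2, -2, -2, -2]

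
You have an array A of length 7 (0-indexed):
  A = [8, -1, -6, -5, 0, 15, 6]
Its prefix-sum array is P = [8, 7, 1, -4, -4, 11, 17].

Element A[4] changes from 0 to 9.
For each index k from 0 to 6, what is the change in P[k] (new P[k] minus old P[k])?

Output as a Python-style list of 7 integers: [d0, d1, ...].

Element change: A[4] 0 -> 9, delta = 9
For k < 4: P[k] unchanged, delta_P[k] = 0
For k >= 4: P[k] shifts by exactly 9
Delta array: [0, 0, 0, 0, 9, 9, 9]

Answer: [0, 0, 0, 0, 9, 9, 9]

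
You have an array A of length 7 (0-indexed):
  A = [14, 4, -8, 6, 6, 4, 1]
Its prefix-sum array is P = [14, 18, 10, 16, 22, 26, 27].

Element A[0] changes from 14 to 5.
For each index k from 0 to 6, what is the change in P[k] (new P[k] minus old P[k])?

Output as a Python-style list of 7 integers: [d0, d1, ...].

Element change: A[0] 14 -> 5, delta = -9
For k < 0: P[k] unchanged, delta_P[k] = 0
For k >= 0: P[k] shifts by exactly -9
Delta array: [-9, -9, -9, -9, -9, -9, -9]

Answer: [-9, -9, -9, -9, -9, -9, -9]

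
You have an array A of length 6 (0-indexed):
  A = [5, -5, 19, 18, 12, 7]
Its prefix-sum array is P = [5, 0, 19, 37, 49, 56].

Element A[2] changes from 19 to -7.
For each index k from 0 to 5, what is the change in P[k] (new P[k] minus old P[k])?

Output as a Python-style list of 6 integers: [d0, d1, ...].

Answer: [0, 0, -26, -26, -26, -26]

Derivation:
Element change: A[2] 19 -> -7, delta = -26
For k < 2: P[k] unchanged, delta_P[k] = 0
For k >= 2: P[k] shifts by exactly -26
Delta array: [0, 0, -26, -26, -26, -26]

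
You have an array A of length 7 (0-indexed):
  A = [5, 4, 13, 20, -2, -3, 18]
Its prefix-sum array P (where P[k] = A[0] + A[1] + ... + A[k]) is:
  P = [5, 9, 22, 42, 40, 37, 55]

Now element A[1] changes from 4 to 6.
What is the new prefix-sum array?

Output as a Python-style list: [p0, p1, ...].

Answer: [5, 11, 24, 44, 42, 39, 57]

Derivation:
Change: A[1] 4 -> 6, delta = 2
P[k] for k < 1: unchanged (A[1] not included)
P[k] for k >= 1: shift by delta = 2
  P[0] = 5 + 0 = 5
  P[1] = 9 + 2 = 11
  P[2] = 22 + 2 = 24
  P[3] = 42 + 2 = 44
  P[4] = 40 + 2 = 42
  P[5] = 37 + 2 = 39
  P[6] = 55 + 2 = 57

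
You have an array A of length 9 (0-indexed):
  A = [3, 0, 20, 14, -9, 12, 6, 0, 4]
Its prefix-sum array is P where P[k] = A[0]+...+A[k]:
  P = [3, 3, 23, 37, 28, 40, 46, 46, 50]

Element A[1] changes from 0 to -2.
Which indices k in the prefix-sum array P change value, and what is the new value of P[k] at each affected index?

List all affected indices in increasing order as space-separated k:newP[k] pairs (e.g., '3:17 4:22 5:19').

P[k] = A[0] + ... + A[k]
P[k] includes A[1] iff k >= 1
Affected indices: 1, 2, ..., 8; delta = -2
  P[1]: 3 + -2 = 1
  P[2]: 23 + -2 = 21
  P[3]: 37 + -2 = 35
  P[4]: 28 + -2 = 26
  P[5]: 40 + -2 = 38
  P[6]: 46 + -2 = 44
  P[7]: 46 + -2 = 44
  P[8]: 50 + -2 = 48

Answer: 1:1 2:21 3:35 4:26 5:38 6:44 7:44 8:48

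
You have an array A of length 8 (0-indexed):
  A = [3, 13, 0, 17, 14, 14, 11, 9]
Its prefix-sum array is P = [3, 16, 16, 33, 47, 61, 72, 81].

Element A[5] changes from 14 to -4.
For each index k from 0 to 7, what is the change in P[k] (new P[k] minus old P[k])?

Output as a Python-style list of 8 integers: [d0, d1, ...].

Element change: A[5] 14 -> -4, delta = -18
For k < 5: P[k] unchanged, delta_P[k] = 0
For k >= 5: P[k] shifts by exactly -18
Delta array: [0, 0, 0, 0, 0, -18, -18, -18]

Answer: [0, 0, 0, 0, 0, -18, -18, -18]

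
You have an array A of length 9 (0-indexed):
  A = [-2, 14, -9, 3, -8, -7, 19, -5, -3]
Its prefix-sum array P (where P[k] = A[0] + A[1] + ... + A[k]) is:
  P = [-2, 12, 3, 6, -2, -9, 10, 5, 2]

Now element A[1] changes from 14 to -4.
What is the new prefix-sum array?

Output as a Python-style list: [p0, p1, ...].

Answer: [-2, -6, -15, -12, -20, -27, -8, -13, -16]

Derivation:
Change: A[1] 14 -> -4, delta = -18
P[k] for k < 1: unchanged (A[1] not included)
P[k] for k >= 1: shift by delta = -18
  P[0] = -2 + 0 = -2
  P[1] = 12 + -18 = -6
  P[2] = 3 + -18 = -15
  P[3] = 6 + -18 = -12
  P[4] = -2 + -18 = -20
  P[5] = -9 + -18 = -27
  P[6] = 10 + -18 = -8
  P[7] = 5 + -18 = -13
  P[8] = 2 + -18 = -16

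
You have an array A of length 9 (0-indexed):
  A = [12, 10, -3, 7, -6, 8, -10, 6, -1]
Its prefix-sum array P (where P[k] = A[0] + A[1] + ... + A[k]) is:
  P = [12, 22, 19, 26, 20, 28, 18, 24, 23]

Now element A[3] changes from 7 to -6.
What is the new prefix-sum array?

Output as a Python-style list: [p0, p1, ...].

Change: A[3] 7 -> -6, delta = -13
P[k] for k < 3: unchanged (A[3] not included)
P[k] for k >= 3: shift by delta = -13
  P[0] = 12 + 0 = 12
  P[1] = 22 + 0 = 22
  P[2] = 19 + 0 = 19
  P[3] = 26 + -13 = 13
  P[4] = 20 + -13 = 7
  P[5] = 28 + -13 = 15
  P[6] = 18 + -13 = 5
  P[7] = 24 + -13 = 11
  P[8] = 23 + -13 = 10

Answer: [12, 22, 19, 13, 7, 15, 5, 11, 10]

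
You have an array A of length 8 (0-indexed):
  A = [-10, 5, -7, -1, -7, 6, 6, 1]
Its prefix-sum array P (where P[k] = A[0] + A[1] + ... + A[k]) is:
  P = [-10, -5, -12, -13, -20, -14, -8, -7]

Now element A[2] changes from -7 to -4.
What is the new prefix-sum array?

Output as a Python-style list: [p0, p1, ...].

Change: A[2] -7 -> -4, delta = 3
P[k] for k < 2: unchanged (A[2] not included)
P[k] for k >= 2: shift by delta = 3
  P[0] = -10 + 0 = -10
  P[1] = -5 + 0 = -5
  P[2] = -12 + 3 = -9
  P[3] = -13 + 3 = -10
  P[4] = -20 + 3 = -17
  P[5] = -14 + 3 = -11
  P[6] = -8 + 3 = -5
  P[7] = -7 + 3 = -4

Answer: [-10, -5, -9, -10, -17, -11, -5, -4]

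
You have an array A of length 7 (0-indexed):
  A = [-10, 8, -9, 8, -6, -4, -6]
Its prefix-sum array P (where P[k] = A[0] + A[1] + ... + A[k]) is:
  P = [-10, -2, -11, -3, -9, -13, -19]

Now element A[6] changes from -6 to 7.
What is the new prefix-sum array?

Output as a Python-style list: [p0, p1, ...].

Change: A[6] -6 -> 7, delta = 13
P[k] for k < 6: unchanged (A[6] not included)
P[k] for k >= 6: shift by delta = 13
  P[0] = -10 + 0 = -10
  P[1] = -2 + 0 = -2
  P[2] = -11 + 0 = -11
  P[3] = -3 + 0 = -3
  P[4] = -9 + 0 = -9
  P[5] = -13 + 0 = -13
  P[6] = -19 + 13 = -6

Answer: [-10, -2, -11, -3, -9, -13, -6]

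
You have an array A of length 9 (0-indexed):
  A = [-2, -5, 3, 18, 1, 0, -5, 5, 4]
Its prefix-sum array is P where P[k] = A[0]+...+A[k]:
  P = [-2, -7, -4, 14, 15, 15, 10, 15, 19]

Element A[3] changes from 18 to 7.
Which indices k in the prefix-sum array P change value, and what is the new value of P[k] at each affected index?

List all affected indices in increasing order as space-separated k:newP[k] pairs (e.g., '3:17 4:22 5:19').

P[k] = A[0] + ... + A[k]
P[k] includes A[3] iff k >= 3
Affected indices: 3, 4, ..., 8; delta = -11
  P[3]: 14 + -11 = 3
  P[4]: 15 + -11 = 4
  P[5]: 15 + -11 = 4
  P[6]: 10 + -11 = -1
  P[7]: 15 + -11 = 4
  P[8]: 19 + -11 = 8

Answer: 3:3 4:4 5:4 6:-1 7:4 8:8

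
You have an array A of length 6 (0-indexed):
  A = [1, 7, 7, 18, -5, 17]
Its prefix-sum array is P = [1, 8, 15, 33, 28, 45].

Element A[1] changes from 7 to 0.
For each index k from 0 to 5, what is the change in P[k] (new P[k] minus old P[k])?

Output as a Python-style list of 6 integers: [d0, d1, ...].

Element change: A[1] 7 -> 0, delta = -7
For k < 1: P[k] unchanged, delta_P[k] = 0
For k >= 1: P[k] shifts by exactly -7
Delta array: [0, -7, -7, -7, -7, -7]

Answer: [0, -7, -7, -7, -7, -7]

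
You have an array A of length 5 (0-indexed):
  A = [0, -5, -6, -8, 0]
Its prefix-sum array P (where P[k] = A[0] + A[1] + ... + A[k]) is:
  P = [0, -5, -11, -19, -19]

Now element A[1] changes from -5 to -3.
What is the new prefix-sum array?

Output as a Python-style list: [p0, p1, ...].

Change: A[1] -5 -> -3, delta = 2
P[k] for k < 1: unchanged (A[1] not included)
P[k] for k >= 1: shift by delta = 2
  P[0] = 0 + 0 = 0
  P[1] = -5 + 2 = -3
  P[2] = -11 + 2 = -9
  P[3] = -19 + 2 = -17
  P[4] = -19 + 2 = -17

Answer: [0, -3, -9, -17, -17]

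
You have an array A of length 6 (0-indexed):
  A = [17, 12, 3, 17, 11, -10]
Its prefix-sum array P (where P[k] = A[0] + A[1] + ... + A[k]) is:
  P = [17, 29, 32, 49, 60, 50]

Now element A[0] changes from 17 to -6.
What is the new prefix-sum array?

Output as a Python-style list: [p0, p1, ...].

Change: A[0] 17 -> -6, delta = -23
P[k] for k < 0: unchanged (A[0] not included)
P[k] for k >= 0: shift by delta = -23
  P[0] = 17 + -23 = -6
  P[1] = 29 + -23 = 6
  P[2] = 32 + -23 = 9
  P[3] = 49 + -23 = 26
  P[4] = 60 + -23 = 37
  P[5] = 50 + -23 = 27

Answer: [-6, 6, 9, 26, 37, 27]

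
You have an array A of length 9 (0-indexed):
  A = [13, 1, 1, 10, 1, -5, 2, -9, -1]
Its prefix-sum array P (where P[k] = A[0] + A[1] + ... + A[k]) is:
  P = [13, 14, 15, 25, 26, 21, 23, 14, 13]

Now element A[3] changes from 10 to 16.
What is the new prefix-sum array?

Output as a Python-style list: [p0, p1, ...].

Change: A[3] 10 -> 16, delta = 6
P[k] for k < 3: unchanged (A[3] not included)
P[k] for k >= 3: shift by delta = 6
  P[0] = 13 + 0 = 13
  P[1] = 14 + 0 = 14
  P[2] = 15 + 0 = 15
  P[3] = 25 + 6 = 31
  P[4] = 26 + 6 = 32
  P[5] = 21 + 6 = 27
  P[6] = 23 + 6 = 29
  P[7] = 14 + 6 = 20
  P[8] = 13 + 6 = 19

Answer: [13, 14, 15, 31, 32, 27, 29, 20, 19]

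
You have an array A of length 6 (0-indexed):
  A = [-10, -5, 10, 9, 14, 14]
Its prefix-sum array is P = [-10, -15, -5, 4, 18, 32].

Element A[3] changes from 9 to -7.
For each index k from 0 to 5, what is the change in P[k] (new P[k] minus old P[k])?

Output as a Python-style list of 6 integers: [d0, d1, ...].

Element change: A[3] 9 -> -7, delta = -16
For k < 3: P[k] unchanged, delta_P[k] = 0
For k >= 3: P[k] shifts by exactly -16
Delta array: [0, 0, 0, -16, -16, -16]

Answer: [0, 0, 0, -16, -16, -16]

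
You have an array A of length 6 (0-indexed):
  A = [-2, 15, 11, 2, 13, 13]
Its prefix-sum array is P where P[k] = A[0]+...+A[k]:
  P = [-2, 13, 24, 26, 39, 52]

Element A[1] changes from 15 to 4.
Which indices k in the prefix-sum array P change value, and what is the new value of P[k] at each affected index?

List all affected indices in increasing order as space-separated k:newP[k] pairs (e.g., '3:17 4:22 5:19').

P[k] = A[0] + ... + A[k]
P[k] includes A[1] iff k >= 1
Affected indices: 1, 2, ..., 5; delta = -11
  P[1]: 13 + -11 = 2
  P[2]: 24 + -11 = 13
  P[3]: 26 + -11 = 15
  P[4]: 39 + -11 = 28
  P[5]: 52 + -11 = 41

Answer: 1:2 2:13 3:15 4:28 5:41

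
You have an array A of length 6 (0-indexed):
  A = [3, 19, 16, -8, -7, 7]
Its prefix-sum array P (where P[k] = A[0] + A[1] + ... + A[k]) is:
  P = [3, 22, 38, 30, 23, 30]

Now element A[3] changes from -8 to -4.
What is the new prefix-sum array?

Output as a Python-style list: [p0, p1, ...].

Answer: [3, 22, 38, 34, 27, 34]

Derivation:
Change: A[3] -8 -> -4, delta = 4
P[k] for k < 3: unchanged (A[3] not included)
P[k] for k >= 3: shift by delta = 4
  P[0] = 3 + 0 = 3
  P[1] = 22 + 0 = 22
  P[2] = 38 + 0 = 38
  P[3] = 30 + 4 = 34
  P[4] = 23 + 4 = 27
  P[5] = 30 + 4 = 34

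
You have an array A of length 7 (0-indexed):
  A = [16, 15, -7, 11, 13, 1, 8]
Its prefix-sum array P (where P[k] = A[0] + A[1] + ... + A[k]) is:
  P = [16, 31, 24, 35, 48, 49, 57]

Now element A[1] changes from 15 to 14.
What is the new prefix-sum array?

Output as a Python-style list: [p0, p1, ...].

Change: A[1] 15 -> 14, delta = -1
P[k] for k < 1: unchanged (A[1] not included)
P[k] for k >= 1: shift by delta = -1
  P[0] = 16 + 0 = 16
  P[1] = 31 + -1 = 30
  P[2] = 24 + -1 = 23
  P[3] = 35 + -1 = 34
  P[4] = 48 + -1 = 47
  P[5] = 49 + -1 = 48
  P[6] = 57 + -1 = 56

Answer: [16, 30, 23, 34, 47, 48, 56]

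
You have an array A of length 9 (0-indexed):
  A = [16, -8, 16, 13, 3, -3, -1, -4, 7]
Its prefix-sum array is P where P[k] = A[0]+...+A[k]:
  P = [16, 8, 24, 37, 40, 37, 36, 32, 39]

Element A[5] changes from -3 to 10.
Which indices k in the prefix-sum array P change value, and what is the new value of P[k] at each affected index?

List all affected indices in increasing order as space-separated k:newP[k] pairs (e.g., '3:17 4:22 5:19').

P[k] = A[0] + ... + A[k]
P[k] includes A[5] iff k >= 5
Affected indices: 5, 6, ..., 8; delta = 13
  P[5]: 37 + 13 = 50
  P[6]: 36 + 13 = 49
  P[7]: 32 + 13 = 45
  P[8]: 39 + 13 = 52

Answer: 5:50 6:49 7:45 8:52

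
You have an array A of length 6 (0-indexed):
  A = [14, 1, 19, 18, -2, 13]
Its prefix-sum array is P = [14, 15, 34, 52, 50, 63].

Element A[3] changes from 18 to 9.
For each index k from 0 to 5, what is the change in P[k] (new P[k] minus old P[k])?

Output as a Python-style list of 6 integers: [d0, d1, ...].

Element change: A[3] 18 -> 9, delta = -9
For k < 3: P[k] unchanged, delta_P[k] = 0
For k >= 3: P[k] shifts by exactly -9
Delta array: [0, 0, 0, -9, -9, -9]

Answer: [0, 0, 0, -9, -9, -9]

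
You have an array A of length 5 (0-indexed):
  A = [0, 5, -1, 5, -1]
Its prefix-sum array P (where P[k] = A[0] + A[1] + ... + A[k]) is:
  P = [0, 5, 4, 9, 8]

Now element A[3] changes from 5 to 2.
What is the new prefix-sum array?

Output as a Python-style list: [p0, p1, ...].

Change: A[3] 5 -> 2, delta = -3
P[k] for k < 3: unchanged (A[3] not included)
P[k] for k >= 3: shift by delta = -3
  P[0] = 0 + 0 = 0
  P[1] = 5 + 0 = 5
  P[2] = 4 + 0 = 4
  P[3] = 9 + -3 = 6
  P[4] = 8 + -3 = 5

Answer: [0, 5, 4, 6, 5]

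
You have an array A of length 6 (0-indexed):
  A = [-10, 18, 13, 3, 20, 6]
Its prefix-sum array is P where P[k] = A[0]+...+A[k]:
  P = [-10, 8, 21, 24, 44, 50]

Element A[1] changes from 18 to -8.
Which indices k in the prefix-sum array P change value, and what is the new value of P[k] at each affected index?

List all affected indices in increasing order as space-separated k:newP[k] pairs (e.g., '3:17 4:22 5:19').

Answer: 1:-18 2:-5 3:-2 4:18 5:24

Derivation:
P[k] = A[0] + ... + A[k]
P[k] includes A[1] iff k >= 1
Affected indices: 1, 2, ..., 5; delta = -26
  P[1]: 8 + -26 = -18
  P[2]: 21 + -26 = -5
  P[3]: 24 + -26 = -2
  P[4]: 44 + -26 = 18
  P[5]: 50 + -26 = 24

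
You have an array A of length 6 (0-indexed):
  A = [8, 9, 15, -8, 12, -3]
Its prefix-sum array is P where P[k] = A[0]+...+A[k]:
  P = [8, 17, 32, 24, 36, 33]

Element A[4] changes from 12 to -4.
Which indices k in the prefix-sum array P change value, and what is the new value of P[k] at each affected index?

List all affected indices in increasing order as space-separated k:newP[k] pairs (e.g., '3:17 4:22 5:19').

P[k] = A[0] + ... + A[k]
P[k] includes A[4] iff k >= 4
Affected indices: 4, 5, ..., 5; delta = -16
  P[4]: 36 + -16 = 20
  P[5]: 33 + -16 = 17

Answer: 4:20 5:17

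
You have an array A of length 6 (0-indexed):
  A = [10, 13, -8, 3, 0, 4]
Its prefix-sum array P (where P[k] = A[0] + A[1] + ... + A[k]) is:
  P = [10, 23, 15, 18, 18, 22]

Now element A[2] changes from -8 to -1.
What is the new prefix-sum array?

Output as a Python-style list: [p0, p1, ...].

Answer: [10, 23, 22, 25, 25, 29]

Derivation:
Change: A[2] -8 -> -1, delta = 7
P[k] for k < 2: unchanged (A[2] not included)
P[k] for k >= 2: shift by delta = 7
  P[0] = 10 + 0 = 10
  P[1] = 23 + 0 = 23
  P[2] = 15 + 7 = 22
  P[3] = 18 + 7 = 25
  P[4] = 18 + 7 = 25
  P[5] = 22 + 7 = 29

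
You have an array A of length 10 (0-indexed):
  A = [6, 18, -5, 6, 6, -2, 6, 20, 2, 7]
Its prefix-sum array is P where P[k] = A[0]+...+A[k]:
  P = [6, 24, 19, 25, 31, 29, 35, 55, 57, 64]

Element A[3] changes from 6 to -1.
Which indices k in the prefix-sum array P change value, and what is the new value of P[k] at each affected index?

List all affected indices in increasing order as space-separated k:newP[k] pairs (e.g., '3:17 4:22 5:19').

Answer: 3:18 4:24 5:22 6:28 7:48 8:50 9:57

Derivation:
P[k] = A[0] + ... + A[k]
P[k] includes A[3] iff k >= 3
Affected indices: 3, 4, ..., 9; delta = -7
  P[3]: 25 + -7 = 18
  P[4]: 31 + -7 = 24
  P[5]: 29 + -7 = 22
  P[6]: 35 + -7 = 28
  P[7]: 55 + -7 = 48
  P[8]: 57 + -7 = 50
  P[9]: 64 + -7 = 57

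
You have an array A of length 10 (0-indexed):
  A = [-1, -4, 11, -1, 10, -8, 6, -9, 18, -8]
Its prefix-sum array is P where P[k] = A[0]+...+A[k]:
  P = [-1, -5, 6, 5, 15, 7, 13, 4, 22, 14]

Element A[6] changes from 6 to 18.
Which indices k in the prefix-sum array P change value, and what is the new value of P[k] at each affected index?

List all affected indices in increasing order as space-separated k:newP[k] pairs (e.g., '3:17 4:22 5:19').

Answer: 6:25 7:16 8:34 9:26

Derivation:
P[k] = A[0] + ... + A[k]
P[k] includes A[6] iff k >= 6
Affected indices: 6, 7, ..., 9; delta = 12
  P[6]: 13 + 12 = 25
  P[7]: 4 + 12 = 16
  P[8]: 22 + 12 = 34
  P[9]: 14 + 12 = 26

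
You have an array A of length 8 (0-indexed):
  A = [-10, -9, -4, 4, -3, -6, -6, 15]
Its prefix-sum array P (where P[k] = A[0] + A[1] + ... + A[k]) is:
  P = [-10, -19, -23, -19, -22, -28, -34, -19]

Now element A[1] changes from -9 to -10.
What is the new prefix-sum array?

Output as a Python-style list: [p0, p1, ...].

Change: A[1] -9 -> -10, delta = -1
P[k] for k < 1: unchanged (A[1] not included)
P[k] for k >= 1: shift by delta = -1
  P[0] = -10 + 0 = -10
  P[1] = -19 + -1 = -20
  P[2] = -23 + -1 = -24
  P[3] = -19 + -1 = -20
  P[4] = -22 + -1 = -23
  P[5] = -28 + -1 = -29
  P[6] = -34 + -1 = -35
  P[7] = -19 + -1 = -20

Answer: [-10, -20, -24, -20, -23, -29, -35, -20]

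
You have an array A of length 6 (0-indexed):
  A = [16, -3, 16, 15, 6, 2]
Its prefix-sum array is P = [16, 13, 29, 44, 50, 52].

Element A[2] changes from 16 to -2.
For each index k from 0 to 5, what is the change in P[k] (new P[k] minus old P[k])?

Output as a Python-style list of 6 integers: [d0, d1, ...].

Element change: A[2] 16 -> -2, delta = -18
For k < 2: P[k] unchanged, delta_P[k] = 0
For k >= 2: P[k] shifts by exactly -18
Delta array: [0, 0, -18, -18, -18, -18]

Answer: [0, 0, -18, -18, -18, -18]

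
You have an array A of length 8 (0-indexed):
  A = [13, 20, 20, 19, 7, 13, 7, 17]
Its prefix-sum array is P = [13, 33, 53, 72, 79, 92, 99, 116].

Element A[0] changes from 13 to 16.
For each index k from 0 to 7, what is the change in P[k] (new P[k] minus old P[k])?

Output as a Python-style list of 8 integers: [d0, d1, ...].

Answer: [3, 3, 3, 3, 3, 3, 3, 3]

Derivation:
Element change: A[0] 13 -> 16, delta = 3
For k < 0: P[k] unchanged, delta_P[k] = 0
For k >= 0: P[k] shifts by exactly 3
Delta array: [3, 3, 3, 3, 3, 3, 3, 3]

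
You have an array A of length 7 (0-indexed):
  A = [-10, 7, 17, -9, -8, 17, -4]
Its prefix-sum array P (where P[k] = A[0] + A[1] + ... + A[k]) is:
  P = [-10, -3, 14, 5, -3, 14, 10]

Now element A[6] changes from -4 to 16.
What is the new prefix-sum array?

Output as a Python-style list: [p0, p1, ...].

Change: A[6] -4 -> 16, delta = 20
P[k] for k < 6: unchanged (A[6] not included)
P[k] for k >= 6: shift by delta = 20
  P[0] = -10 + 0 = -10
  P[1] = -3 + 0 = -3
  P[2] = 14 + 0 = 14
  P[3] = 5 + 0 = 5
  P[4] = -3 + 0 = -3
  P[5] = 14 + 0 = 14
  P[6] = 10 + 20 = 30

Answer: [-10, -3, 14, 5, -3, 14, 30]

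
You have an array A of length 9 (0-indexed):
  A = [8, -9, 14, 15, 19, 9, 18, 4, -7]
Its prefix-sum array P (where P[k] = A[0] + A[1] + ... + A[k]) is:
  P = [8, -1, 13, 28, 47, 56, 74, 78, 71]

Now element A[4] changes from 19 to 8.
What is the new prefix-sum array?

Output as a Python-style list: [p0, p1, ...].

Change: A[4] 19 -> 8, delta = -11
P[k] for k < 4: unchanged (A[4] not included)
P[k] for k >= 4: shift by delta = -11
  P[0] = 8 + 0 = 8
  P[1] = -1 + 0 = -1
  P[2] = 13 + 0 = 13
  P[3] = 28 + 0 = 28
  P[4] = 47 + -11 = 36
  P[5] = 56 + -11 = 45
  P[6] = 74 + -11 = 63
  P[7] = 78 + -11 = 67
  P[8] = 71 + -11 = 60

Answer: [8, -1, 13, 28, 36, 45, 63, 67, 60]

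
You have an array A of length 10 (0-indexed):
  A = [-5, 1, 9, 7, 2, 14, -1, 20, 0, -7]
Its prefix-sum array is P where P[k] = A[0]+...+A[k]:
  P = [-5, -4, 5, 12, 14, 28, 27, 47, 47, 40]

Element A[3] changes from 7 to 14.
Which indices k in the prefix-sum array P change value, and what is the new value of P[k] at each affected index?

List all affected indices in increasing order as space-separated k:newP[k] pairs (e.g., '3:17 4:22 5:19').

Answer: 3:19 4:21 5:35 6:34 7:54 8:54 9:47

Derivation:
P[k] = A[0] + ... + A[k]
P[k] includes A[3] iff k >= 3
Affected indices: 3, 4, ..., 9; delta = 7
  P[3]: 12 + 7 = 19
  P[4]: 14 + 7 = 21
  P[5]: 28 + 7 = 35
  P[6]: 27 + 7 = 34
  P[7]: 47 + 7 = 54
  P[8]: 47 + 7 = 54
  P[9]: 40 + 7 = 47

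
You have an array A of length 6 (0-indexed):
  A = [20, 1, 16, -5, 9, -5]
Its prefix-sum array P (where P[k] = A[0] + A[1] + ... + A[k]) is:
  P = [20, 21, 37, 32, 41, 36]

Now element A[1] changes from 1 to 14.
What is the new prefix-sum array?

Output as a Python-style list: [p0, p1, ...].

Change: A[1] 1 -> 14, delta = 13
P[k] for k < 1: unchanged (A[1] not included)
P[k] for k >= 1: shift by delta = 13
  P[0] = 20 + 0 = 20
  P[1] = 21 + 13 = 34
  P[2] = 37 + 13 = 50
  P[3] = 32 + 13 = 45
  P[4] = 41 + 13 = 54
  P[5] = 36 + 13 = 49

Answer: [20, 34, 50, 45, 54, 49]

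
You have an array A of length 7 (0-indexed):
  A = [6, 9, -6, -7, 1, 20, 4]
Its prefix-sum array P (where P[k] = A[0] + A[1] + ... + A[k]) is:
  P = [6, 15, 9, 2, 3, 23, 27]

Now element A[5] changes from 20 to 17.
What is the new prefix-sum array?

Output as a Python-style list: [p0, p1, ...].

Answer: [6, 15, 9, 2, 3, 20, 24]

Derivation:
Change: A[5] 20 -> 17, delta = -3
P[k] for k < 5: unchanged (A[5] not included)
P[k] for k >= 5: shift by delta = -3
  P[0] = 6 + 0 = 6
  P[1] = 15 + 0 = 15
  P[2] = 9 + 0 = 9
  P[3] = 2 + 0 = 2
  P[4] = 3 + 0 = 3
  P[5] = 23 + -3 = 20
  P[6] = 27 + -3 = 24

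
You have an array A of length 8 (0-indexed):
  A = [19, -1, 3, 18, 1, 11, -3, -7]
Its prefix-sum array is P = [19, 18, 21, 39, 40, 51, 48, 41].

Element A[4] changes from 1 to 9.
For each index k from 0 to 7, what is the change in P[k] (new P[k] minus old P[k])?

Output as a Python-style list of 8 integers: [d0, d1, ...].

Answer: [0, 0, 0, 0, 8, 8, 8, 8]

Derivation:
Element change: A[4] 1 -> 9, delta = 8
For k < 4: P[k] unchanged, delta_P[k] = 0
For k >= 4: P[k] shifts by exactly 8
Delta array: [0, 0, 0, 0, 8, 8, 8, 8]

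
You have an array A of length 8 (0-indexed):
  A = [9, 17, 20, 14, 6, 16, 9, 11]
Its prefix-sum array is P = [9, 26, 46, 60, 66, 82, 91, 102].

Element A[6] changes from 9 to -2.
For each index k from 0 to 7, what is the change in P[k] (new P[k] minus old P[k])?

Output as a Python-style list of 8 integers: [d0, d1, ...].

Element change: A[6] 9 -> -2, delta = -11
For k < 6: P[k] unchanged, delta_P[k] = 0
For k >= 6: P[k] shifts by exactly -11
Delta array: [0, 0, 0, 0, 0, 0, -11, -11]

Answer: [0, 0, 0, 0, 0, 0, -11, -11]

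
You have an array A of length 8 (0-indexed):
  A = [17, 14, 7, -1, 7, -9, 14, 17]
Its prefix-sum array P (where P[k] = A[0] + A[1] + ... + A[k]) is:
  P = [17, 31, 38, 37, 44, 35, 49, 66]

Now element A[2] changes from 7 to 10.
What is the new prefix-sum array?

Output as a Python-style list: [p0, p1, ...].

Answer: [17, 31, 41, 40, 47, 38, 52, 69]

Derivation:
Change: A[2] 7 -> 10, delta = 3
P[k] for k < 2: unchanged (A[2] not included)
P[k] for k >= 2: shift by delta = 3
  P[0] = 17 + 0 = 17
  P[1] = 31 + 0 = 31
  P[2] = 38 + 3 = 41
  P[3] = 37 + 3 = 40
  P[4] = 44 + 3 = 47
  P[5] = 35 + 3 = 38
  P[6] = 49 + 3 = 52
  P[7] = 66 + 3 = 69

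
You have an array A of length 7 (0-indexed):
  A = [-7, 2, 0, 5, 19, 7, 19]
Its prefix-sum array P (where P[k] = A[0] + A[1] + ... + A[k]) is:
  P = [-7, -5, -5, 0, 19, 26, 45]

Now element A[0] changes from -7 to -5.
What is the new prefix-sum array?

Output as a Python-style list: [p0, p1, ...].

Change: A[0] -7 -> -5, delta = 2
P[k] for k < 0: unchanged (A[0] not included)
P[k] for k >= 0: shift by delta = 2
  P[0] = -7 + 2 = -5
  P[1] = -5 + 2 = -3
  P[2] = -5 + 2 = -3
  P[3] = 0 + 2 = 2
  P[4] = 19 + 2 = 21
  P[5] = 26 + 2 = 28
  P[6] = 45 + 2 = 47

Answer: [-5, -3, -3, 2, 21, 28, 47]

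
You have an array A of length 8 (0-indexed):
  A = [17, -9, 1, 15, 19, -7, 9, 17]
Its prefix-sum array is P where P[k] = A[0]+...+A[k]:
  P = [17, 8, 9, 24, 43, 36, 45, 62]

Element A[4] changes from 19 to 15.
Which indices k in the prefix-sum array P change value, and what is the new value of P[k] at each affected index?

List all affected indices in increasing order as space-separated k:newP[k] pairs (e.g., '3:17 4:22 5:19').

Answer: 4:39 5:32 6:41 7:58

Derivation:
P[k] = A[0] + ... + A[k]
P[k] includes A[4] iff k >= 4
Affected indices: 4, 5, ..., 7; delta = -4
  P[4]: 43 + -4 = 39
  P[5]: 36 + -4 = 32
  P[6]: 45 + -4 = 41
  P[7]: 62 + -4 = 58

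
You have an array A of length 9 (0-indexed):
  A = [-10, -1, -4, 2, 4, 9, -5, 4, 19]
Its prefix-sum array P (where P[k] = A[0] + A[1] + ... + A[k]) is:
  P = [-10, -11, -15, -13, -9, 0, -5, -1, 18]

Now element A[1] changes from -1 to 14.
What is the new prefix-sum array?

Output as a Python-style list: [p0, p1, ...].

Change: A[1] -1 -> 14, delta = 15
P[k] for k < 1: unchanged (A[1] not included)
P[k] for k >= 1: shift by delta = 15
  P[0] = -10 + 0 = -10
  P[1] = -11 + 15 = 4
  P[2] = -15 + 15 = 0
  P[3] = -13 + 15 = 2
  P[4] = -9 + 15 = 6
  P[5] = 0 + 15 = 15
  P[6] = -5 + 15 = 10
  P[7] = -1 + 15 = 14
  P[8] = 18 + 15 = 33

Answer: [-10, 4, 0, 2, 6, 15, 10, 14, 33]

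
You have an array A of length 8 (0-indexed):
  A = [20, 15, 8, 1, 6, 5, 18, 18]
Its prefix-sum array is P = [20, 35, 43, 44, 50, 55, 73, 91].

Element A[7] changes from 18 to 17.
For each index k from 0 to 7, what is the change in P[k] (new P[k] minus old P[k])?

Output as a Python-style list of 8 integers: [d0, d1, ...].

Element change: A[7] 18 -> 17, delta = -1
For k < 7: P[k] unchanged, delta_P[k] = 0
For k >= 7: P[k] shifts by exactly -1
Delta array: [0, 0, 0, 0, 0, 0, 0, -1]

Answer: [0, 0, 0, 0, 0, 0, 0, -1]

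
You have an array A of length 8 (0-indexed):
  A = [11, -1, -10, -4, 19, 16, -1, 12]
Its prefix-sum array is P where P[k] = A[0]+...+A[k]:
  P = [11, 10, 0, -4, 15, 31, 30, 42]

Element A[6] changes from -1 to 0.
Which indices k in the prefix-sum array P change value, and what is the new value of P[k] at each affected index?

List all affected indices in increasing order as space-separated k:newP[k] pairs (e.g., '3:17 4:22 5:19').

Answer: 6:31 7:43

Derivation:
P[k] = A[0] + ... + A[k]
P[k] includes A[6] iff k >= 6
Affected indices: 6, 7, ..., 7; delta = 1
  P[6]: 30 + 1 = 31
  P[7]: 42 + 1 = 43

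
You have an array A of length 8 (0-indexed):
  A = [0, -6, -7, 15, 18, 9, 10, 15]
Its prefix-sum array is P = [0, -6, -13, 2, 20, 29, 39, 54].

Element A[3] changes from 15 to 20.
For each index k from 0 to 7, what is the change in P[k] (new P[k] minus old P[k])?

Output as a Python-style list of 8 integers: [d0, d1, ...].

Element change: A[3] 15 -> 20, delta = 5
For k < 3: P[k] unchanged, delta_P[k] = 0
For k >= 3: P[k] shifts by exactly 5
Delta array: [0, 0, 0, 5, 5, 5, 5, 5]

Answer: [0, 0, 0, 5, 5, 5, 5, 5]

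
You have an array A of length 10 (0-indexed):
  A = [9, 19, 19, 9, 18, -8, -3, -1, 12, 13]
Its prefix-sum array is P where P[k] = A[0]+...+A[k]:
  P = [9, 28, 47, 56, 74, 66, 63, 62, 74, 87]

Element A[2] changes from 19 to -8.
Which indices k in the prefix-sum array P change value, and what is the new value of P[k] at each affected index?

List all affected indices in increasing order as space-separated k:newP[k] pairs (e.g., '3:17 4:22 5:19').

Answer: 2:20 3:29 4:47 5:39 6:36 7:35 8:47 9:60

Derivation:
P[k] = A[0] + ... + A[k]
P[k] includes A[2] iff k >= 2
Affected indices: 2, 3, ..., 9; delta = -27
  P[2]: 47 + -27 = 20
  P[3]: 56 + -27 = 29
  P[4]: 74 + -27 = 47
  P[5]: 66 + -27 = 39
  P[6]: 63 + -27 = 36
  P[7]: 62 + -27 = 35
  P[8]: 74 + -27 = 47
  P[9]: 87 + -27 = 60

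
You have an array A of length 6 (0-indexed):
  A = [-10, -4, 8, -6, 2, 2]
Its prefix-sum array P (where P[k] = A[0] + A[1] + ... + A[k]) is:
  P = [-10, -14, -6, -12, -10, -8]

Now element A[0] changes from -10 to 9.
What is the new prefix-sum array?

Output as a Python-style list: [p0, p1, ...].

Change: A[0] -10 -> 9, delta = 19
P[k] for k < 0: unchanged (A[0] not included)
P[k] for k >= 0: shift by delta = 19
  P[0] = -10 + 19 = 9
  P[1] = -14 + 19 = 5
  P[2] = -6 + 19 = 13
  P[3] = -12 + 19 = 7
  P[4] = -10 + 19 = 9
  P[5] = -8 + 19 = 11

Answer: [9, 5, 13, 7, 9, 11]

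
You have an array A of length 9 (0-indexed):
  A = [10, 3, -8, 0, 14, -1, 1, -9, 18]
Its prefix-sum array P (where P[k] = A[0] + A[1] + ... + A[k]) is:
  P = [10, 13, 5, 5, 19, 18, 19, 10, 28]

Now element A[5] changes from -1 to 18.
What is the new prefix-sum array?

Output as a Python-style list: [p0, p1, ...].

Change: A[5] -1 -> 18, delta = 19
P[k] for k < 5: unchanged (A[5] not included)
P[k] for k >= 5: shift by delta = 19
  P[0] = 10 + 0 = 10
  P[1] = 13 + 0 = 13
  P[2] = 5 + 0 = 5
  P[3] = 5 + 0 = 5
  P[4] = 19 + 0 = 19
  P[5] = 18 + 19 = 37
  P[6] = 19 + 19 = 38
  P[7] = 10 + 19 = 29
  P[8] = 28 + 19 = 47

Answer: [10, 13, 5, 5, 19, 37, 38, 29, 47]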